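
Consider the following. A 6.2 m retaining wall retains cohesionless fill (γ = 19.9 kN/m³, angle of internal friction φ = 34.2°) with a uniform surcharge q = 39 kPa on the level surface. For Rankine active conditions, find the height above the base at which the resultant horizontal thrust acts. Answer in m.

K_a = 0.2803.
Triangular part P₁ = ½K_aγH² = 107.2 at H/3 = 2.067 m; rectangular part P₂ = K_a q H = 67.79 at H/2 = 3.100 m.
ȳ = (P₁·2.067 + P₂·3.100)/(P₁+P₂) = 2.467 m.

2.47 m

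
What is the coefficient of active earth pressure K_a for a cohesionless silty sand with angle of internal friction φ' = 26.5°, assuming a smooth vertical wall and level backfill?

K_a = tan²(45° − φ/2) = tan²(31.75°) = 0.3829.

0.383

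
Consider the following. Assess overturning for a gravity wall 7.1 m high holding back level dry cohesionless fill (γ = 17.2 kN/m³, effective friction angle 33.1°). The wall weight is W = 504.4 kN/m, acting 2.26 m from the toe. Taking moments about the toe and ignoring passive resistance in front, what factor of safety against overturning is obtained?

K_a = tan²(45° − 33.1°/2) = 0.2936.
P_a = ½K_aγH² = 0.5×0.2936×17.2×7.1² = 127.3 kN/m, acting at H/3 = 2.367 m above the base.
Overturning moment M_o = P_a × H/3 = 127.3 × 2.367 = 301.2.
Resisting moment M_r = W × 2.26 = 504.4 × 2.26 = 1140.
FS_overturning = M_r/M_o = 1140/301.2 = 3.785.

3.78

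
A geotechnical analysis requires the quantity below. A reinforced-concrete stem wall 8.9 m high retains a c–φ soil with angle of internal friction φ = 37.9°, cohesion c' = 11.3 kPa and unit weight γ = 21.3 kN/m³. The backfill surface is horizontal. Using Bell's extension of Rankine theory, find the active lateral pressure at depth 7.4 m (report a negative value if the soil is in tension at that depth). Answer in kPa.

K_a = (1 − sin φ)/(1 + sin φ) = 0.2389.
σ_a = K_a γ z − 2c√K_a = 0.2389×21.3×7.4 − 2×11.3×0.4888 = 26.61 kPa.

26.6 kPa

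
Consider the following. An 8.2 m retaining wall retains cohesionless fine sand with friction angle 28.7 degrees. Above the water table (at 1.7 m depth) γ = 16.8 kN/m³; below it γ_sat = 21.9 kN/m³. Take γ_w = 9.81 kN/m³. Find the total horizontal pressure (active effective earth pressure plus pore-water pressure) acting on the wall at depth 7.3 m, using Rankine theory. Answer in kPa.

88.7 kPa

K_a = (1 − sin φ)/(1 + sin φ) = 0.3511.
γ' = 21.9 − 9.81 = 12.09 kN/m³.
Effective vertical stress at 7.3 m: σ'_v = 16.8×1.7 + 12.09×5.60 = 96.26 kPa.
σ'_h = K_a σ'_v = 0.3511 × 96.26 = 33.80 kPa; u = γ_w × 5.60 = 54.94 kPa.
Total σ_h = 33.80 + 54.94 = 88.74 kPa.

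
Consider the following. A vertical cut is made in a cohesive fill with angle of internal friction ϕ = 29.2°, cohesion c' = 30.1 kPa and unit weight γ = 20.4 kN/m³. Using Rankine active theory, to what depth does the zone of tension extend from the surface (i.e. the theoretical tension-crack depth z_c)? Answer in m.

5.03 m

K_a = tan²(45° − 29.2°/2) = 0.3442; √K_a = 0.5867.
The active pressure is zero where K_a γ z = 2c√K_a, so z_c = 2c/(γ√K_a) = 2×30.1/(20.4×0.5867) = 5.030 m.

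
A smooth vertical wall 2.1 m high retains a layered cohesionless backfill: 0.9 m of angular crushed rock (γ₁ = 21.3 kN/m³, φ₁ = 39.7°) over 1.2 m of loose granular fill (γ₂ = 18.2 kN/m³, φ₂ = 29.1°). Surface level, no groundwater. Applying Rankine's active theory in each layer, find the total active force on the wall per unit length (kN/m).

14.4 kN/m

K_a1 = tan²(45°−39.7°/2) = 0.2204; K_a2 = tan²(45°−29.1°/2) = 0.3456.
Layer 1: σ at base = K_a1 γ₁ h₁ = 4.226 kPa; P₁ = ½×4.226×0.9 = 1.902.
Layer 2: σ_v at top = γ₁h₁ = 19.17; σ_h top = K_a2×19.17 = 6.625; σ_h base = K_a2×(19.17+18.2×1.2) = 14.17.
P₂ = ½(6.625+14.17)×1.2 = 12.48. Total P_a = 1.902+12.48 = 14.38 kN/m.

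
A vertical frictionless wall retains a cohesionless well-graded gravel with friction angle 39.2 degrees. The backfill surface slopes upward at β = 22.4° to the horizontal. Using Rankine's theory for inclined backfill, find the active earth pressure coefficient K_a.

K_a = cos β · (cos β − √(cos²β − cos²φ)) / (cos β + √(cos²β − cos²φ)).
cos β = 0.9245, cos φ = 0.7749, √(cos²β − cos²φ) = 0.5042.
K_a = 0.9245 × (0.9245 − 0.5042)/(0.9245 + 0.5042) = 0.2720.

0.272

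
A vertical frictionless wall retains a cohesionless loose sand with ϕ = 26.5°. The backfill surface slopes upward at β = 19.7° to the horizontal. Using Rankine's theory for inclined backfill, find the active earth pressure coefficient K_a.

0.495

K_a = cos β · (cos β − √(cos²β − cos²φ)) / (cos β + √(cos²β − cos²φ)).
cos β = 0.9415, cos φ = 0.8949, √(cos²β − cos²φ) = 0.2923.
K_a = 0.9415 × (0.9415 − 0.2923)/(0.9415 + 0.2923) = 0.4953.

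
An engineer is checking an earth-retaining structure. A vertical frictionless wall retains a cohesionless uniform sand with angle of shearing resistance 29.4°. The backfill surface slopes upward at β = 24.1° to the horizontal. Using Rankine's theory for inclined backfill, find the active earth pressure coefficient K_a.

0.493

K_a = cos β · (cos β − √(cos²β − cos²φ)) / (cos β + √(cos²β − cos²φ)).
cos β = 0.9128, cos φ = 0.8712, √(cos²β − cos²φ) = 0.2725.
K_a = 0.9128 × (0.9128 − 0.2725)/(0.9128 + 0.2725) = 0.4931.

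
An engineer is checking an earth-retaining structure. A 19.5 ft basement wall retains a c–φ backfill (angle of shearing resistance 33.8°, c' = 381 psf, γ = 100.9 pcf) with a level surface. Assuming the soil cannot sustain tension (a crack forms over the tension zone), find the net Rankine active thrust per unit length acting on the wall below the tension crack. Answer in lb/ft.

K_a = 0.2851; √K_a = 0.5340.
Tension-crack depth z_c = 2c/(γ√K_a) = 2×381/(100.9×0.5340) = 14.14 ft.
σ_a at base = K_a γ H − 2c√K_a = 0.2851×100.9×19.5 − 2×381×0.5340 = 154.1 psf.
P_a = ½ × 154.1 × (H − z_c) = 0.5×154.1×5.356 = 412.7 lb/ft.

413 lb/ft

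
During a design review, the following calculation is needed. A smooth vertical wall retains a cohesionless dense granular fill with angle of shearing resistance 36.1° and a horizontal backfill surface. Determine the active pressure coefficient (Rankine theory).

K_a = tan²(45° − φ/2) = tan²(26.95°) = 0.2585.

0.258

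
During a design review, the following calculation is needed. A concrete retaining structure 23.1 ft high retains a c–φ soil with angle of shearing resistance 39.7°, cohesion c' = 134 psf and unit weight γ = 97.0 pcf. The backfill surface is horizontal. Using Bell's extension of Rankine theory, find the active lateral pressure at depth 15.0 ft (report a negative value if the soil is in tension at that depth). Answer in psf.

195 psf

K_a = (1 − sin φ)/(1 + sin φ) = 0.2204.
σ_a = K_a γ z − 2c√K_a = 0.2204×97.0×15.0 − 2×134×0.4695 = 194.9 psf.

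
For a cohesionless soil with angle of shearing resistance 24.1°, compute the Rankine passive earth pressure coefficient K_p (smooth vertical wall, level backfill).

2.38

K_p = (1 + sin φ)/(1 − sin φ) = tan²(45° + 24.1°/2) = 2.380.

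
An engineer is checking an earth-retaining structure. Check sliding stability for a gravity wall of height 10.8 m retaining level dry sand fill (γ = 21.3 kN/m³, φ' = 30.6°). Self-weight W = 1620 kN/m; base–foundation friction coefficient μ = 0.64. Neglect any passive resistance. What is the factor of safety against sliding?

2.57

K_a = tan²(45° − 30.6°/2) = 0.3253.
P_a = ½K_aγH² = 0.5×0.3253×21.3×10.8² = 404.1 kN/m, acting at H/3 = 3.600 m above the base.
FS_sliding = μW / P_a = 0.64×1620 / 404.1 = 2.565.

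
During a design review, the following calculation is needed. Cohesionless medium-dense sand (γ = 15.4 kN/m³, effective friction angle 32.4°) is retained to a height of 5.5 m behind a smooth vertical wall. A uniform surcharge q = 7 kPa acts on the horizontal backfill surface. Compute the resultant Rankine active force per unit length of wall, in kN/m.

82.0 kN/m

K_a = tan²(45° − φ/2) = 0.3022.
Soil triangle: ½ K_a γ H² = 0.5×0.3022×15.4×5.5² = 70.40 kN/m.
Surcharge rectangle: K_a q H = 0.3022×7×5.5 = 11.64 kN/m.
Total = 70.40 + 11.64 = 82.03 kN/m.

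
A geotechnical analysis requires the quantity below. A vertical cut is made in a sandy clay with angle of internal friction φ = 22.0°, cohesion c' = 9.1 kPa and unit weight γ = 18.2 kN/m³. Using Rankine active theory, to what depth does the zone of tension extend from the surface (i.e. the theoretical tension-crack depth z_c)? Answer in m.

K_a = tan²(45° − 22.0°/2) = 0.4550; √K_a = 0.6745.
The active pressure is zero where K_a γ z = 2c√K_a, so z_c = 2c/(γ√K_a) = 2×9.1/(18.2×0.6745) = 1.483 m.

1.48 m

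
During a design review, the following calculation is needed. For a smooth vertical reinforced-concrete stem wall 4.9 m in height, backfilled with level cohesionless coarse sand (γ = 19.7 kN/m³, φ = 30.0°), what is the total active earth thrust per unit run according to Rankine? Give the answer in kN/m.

K_a = tan²(45° − φ/2) = 0.3333.
P_a = ½ K_a γ H² = 0.5 × 0.3333 × 19.7 × 4.9² = 78.83 kN/m.

78.8 kN/m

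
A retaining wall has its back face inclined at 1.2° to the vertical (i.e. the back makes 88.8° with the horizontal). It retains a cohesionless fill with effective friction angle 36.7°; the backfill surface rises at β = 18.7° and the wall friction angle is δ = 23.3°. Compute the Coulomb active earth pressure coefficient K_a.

K_a = sin²(α+φ) / [sin²α · sin(α−δ) · (1 + √{sin(φ+δ)sin(φ−β) / (sin(α−δ)sin(α+β))})²].
With α = 88.8°, φ = 36.7°, δ = 23.3°, β = 18.7°: K_a = 0.3012.

0.301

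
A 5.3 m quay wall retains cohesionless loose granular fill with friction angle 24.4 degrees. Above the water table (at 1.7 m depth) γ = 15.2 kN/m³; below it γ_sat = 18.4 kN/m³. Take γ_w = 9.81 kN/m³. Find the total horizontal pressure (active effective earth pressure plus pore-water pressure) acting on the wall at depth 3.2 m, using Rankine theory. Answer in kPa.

30.8 kPa

K_a = (1 − sin φ)/(1 + sin φ) = 0.4153.
γ' = 18.4 − 9.81 = 8.590 kN/m³.
Effective vertical stress at 3.2 m: σ'_v = 15.2×1.7 + 8.590×1.50 = 38.73 kPa.
σ'_h = K_a σ'_v = 0.4153 × 38.73 = 16.08 kPa; u = γ_w × 1.50 = 14.72 kPa.
Total σ_h = 16.08 + 14.72 = 30.80 kPa.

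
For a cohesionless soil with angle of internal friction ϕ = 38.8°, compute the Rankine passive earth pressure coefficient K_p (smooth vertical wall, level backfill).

K_p = (1 + sin φ)/(1 − sin φ) = tan²(45° + 38.8°/2) = 4.356.

4.36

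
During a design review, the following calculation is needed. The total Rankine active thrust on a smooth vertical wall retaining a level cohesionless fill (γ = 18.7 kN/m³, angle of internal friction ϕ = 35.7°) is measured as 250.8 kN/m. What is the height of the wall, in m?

K_a = 0.2630. P_a = ½ K_a γ H² ⇒ H = √(2P_a/(K_a γ)).
H = √(2×250.8/(0.2630×18.7)) = 10.10 m.

10.1 m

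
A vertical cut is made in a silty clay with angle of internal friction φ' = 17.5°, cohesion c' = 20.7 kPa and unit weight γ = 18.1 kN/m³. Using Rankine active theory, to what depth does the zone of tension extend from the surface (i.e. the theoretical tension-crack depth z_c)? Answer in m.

K_a = tan²(45° − 17.5°/2) = 0.5376; √K_a = 0.7332.
The active pressure is zero where K_a γ z = 2c√K_a, so z_c = 2c/(γ√K_a) = 2×20.7/(18.1×0.7332) = 3.119 m.

3.12 m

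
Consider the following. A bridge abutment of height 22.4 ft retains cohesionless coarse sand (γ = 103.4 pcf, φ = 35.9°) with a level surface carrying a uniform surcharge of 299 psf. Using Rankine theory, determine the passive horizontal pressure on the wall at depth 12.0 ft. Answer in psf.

K_p = (1 + sin φ)/(1 − sin φ) = 3.835.
σ_v = γz + q = 103.4 × 12.0 + 299 = 1540 psf.
σ_h = K_p σ_v = 3.835 × 1540 = 5906 psf.

5910 psf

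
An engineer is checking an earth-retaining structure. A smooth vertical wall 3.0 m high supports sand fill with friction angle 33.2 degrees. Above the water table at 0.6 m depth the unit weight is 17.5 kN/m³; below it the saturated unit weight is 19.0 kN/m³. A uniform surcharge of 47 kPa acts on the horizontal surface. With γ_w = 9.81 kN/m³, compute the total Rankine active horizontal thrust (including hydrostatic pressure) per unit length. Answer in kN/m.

K_a = tan²(45° − φ/2) = 0.2924.
γ' = 19.0 − 9.81 = 9.190 kN/m³. h₂ = H − d_w = 2.4 m.
σ'_h: at surface K_a·q = 13.74; at WT K_a(q+γd_w) = 16.81; at base K_a(q+γd_w+γ'h₂) = 23.26 kPa.
P₁ = ½(13.74+16.81)×0.6 = 9.165; P₂ = ½(16.81+23.26)×2.4 = 48.08; P_w = ½γ_w h₂² = 28.25.
Total = 9.165+48.08+28.25 = 85.50 kN/m.

85.5 kN/m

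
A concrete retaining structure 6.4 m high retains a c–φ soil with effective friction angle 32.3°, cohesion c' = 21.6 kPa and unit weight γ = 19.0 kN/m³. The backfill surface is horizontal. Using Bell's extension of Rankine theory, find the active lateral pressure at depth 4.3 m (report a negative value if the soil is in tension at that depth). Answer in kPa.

K_a = (1 − sin φ)/(1 + sin φ) = 0.3035.
σ_a = K_a γ z − 2c√K_a = 0.3035×19.0×4.3 − 2×21.6×0.5509 = 0.9959 kPa.

0.996 kPa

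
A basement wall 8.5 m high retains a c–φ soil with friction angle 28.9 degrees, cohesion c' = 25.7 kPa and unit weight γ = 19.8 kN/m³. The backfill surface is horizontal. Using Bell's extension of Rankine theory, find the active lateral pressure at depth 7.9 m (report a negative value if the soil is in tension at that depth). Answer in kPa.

24.2 kPa

K_a = (1 − sin φ)/(1 + sin φ) = 0.3484.
σ_a = K_a γ z − 2c√K_a = 0.3484×19.8×7.9 − 2×25.7×0.5902 = 24.15 kPa.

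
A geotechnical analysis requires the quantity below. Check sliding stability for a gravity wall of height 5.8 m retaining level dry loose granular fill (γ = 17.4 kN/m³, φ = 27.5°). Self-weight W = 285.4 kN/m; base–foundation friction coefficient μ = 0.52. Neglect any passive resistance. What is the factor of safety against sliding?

1.38

K_a = tan²(45° − 27.5°/2) = 0.3682.
P_a = ½K_aγH² = 0.5×0.3682×17.4×5.8² = 107.8 kN/m, acting at H/3 = 1.933 m above the base.
FS_sliding = μW / P_a = 0.52×285.4 / 107.8 = 1.377.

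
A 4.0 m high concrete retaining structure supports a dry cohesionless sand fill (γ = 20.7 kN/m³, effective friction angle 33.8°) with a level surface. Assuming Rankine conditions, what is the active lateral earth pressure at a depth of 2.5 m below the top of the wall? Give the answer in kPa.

K_a = (1 − sin φ)/(1 + sin φ) = 0.2851.
σ_h = K_a γ z = 0.2851 × 20.7 × 2.5 = 14.75 kPa.

14.8 kPa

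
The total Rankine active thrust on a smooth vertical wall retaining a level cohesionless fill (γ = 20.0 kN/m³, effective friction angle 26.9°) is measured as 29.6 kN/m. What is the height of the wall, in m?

K_a = 0.3770. P_a = ½ K_a γ H² ⇒ H = √(2P_a/(K_a γ)).
H = √(2×29.6/(0.3770×20.0)) = 2.802 m.

2.80 m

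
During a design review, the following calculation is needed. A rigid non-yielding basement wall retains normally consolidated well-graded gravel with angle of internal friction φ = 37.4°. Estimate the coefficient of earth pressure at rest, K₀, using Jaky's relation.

K₀ = 1 − sin φ' = 1 − sin 37.4° = 0.3926.

0.393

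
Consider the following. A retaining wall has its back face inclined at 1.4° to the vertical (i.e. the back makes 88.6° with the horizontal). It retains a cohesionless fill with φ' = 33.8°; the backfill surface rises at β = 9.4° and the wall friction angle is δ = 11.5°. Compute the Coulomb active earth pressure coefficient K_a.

K_a = sin²(α+φ) / [sin²α · sin(α−δ) · (1 + √{sin(φ+δ)sin(φ−β) / (sin(α−δ)sin(α+β))})²].
With α = 88.6°, φ = 33.8°, δ = 11.5°, β = 9.4°: K_a = 0.3040.

0.304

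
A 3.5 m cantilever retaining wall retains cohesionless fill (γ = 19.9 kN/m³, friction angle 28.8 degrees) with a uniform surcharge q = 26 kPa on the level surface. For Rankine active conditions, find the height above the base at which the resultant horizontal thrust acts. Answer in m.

K_a = 0.3498.
Triangular part P₁ = ½K_aγH² = 42.63 at H/3 = 1.167 m; rectangular part P₂ = K_a q H = 31.83 at H/2 = 1.750 m.
ȳ = (P₁·1.167 + P₂·1.750)/(P₁+P₂) = 1.416 m.

1.42 m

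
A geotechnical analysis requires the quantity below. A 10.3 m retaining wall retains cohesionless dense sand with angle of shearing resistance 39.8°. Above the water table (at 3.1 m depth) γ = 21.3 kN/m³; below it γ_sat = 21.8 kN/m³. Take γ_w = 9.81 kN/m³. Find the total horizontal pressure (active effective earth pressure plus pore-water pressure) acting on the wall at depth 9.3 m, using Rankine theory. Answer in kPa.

91.6 kPa

K_a = (1 − sin φ)/(1 + sin φ) = 0.2194.
γ' = 21.8 − 9.81 = 11.99 kN/m³.
Effective vertical stress at 9.3 m: σ'_v = 21.3×3.1 + 11.99×6.20 = 140.4 kPa.
σ'_h = K_a σ'_v = 0.2194 × 140.4 = 30.80 kPa; u = γ_w × 6.20 = 60.82 kPa.
Total σ_h = 30.80 + 60.82 = 91.62 kPa.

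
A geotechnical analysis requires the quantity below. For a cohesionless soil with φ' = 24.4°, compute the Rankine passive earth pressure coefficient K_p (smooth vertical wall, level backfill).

K_p = (1 + sin φ)/(1 − sin φ) = tan²(45° + 24.4°/2) = 2.408.

2.41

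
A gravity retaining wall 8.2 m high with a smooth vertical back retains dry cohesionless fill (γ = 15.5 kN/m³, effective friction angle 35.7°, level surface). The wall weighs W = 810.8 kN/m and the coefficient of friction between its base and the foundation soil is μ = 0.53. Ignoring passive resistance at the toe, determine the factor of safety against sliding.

3.14

K_a = tan²(45° − 35.7°/2) = 0.2630.
P_a = ½K_aγH² = 0.5×0.2630×15.5×8.2² = 137.0 kN/m, acting at H/3 = 2.733 m above the base.
FS_sliding = μW / P_a = 0.53×810.8 / 137.0 = 3.136.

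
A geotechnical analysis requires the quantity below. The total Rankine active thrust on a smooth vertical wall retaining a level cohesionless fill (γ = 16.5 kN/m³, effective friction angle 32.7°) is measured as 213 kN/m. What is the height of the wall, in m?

K_a = 0.2985. P_a = ½ K_a γ H² ⇒ H = √(2P_a/(K_a γ)).
H = √(2×213/(0.2985×16.5)) = 9.300 m.

9.30 m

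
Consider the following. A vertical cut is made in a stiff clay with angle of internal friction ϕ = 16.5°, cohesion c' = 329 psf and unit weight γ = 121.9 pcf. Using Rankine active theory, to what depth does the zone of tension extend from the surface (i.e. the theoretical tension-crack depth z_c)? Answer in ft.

K_a = tan²(45° − 16.5°/2) = 0.5576; √K_a = 0.7467.
The active pressure is zero where K_a γ z = 2c√K_a, so z_c = 2c/(γ√K_a) = 2×329/(121.9×0.7467) = 7.229 ft.

7.23 ft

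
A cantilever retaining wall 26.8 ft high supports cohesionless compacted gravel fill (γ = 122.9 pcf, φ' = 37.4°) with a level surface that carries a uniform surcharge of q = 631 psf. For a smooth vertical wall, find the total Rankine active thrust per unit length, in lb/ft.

14900 lb/ft

K_a = tan²(45° − φ/2) = 0.2443.
Soil triangle: ½ K_a γ H² = 0.5×0.2443×122.9×26.8² = 10780 lb/ft.
Surcharge rectangle: K_a q H = 0.2443×631×26.8 = 4131 lb/ft.
Total = 10780 + 4131 = 14910 lb/ft.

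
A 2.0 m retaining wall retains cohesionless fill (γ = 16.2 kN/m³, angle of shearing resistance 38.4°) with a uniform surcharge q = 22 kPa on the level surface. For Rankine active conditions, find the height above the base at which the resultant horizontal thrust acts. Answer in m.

K_a = 0.2337.
Triangular part P₁ = ½K_aγH² = 7.572 at H/3 = 0.6667 m; rectangular part P₂ = K_a q H = 10.28 at H/2 = 1.000 m.
ȳ = (P₁·0.6667 + P₂·1.000)/(P₁+P₂) = 0.8586 m.

0.859 m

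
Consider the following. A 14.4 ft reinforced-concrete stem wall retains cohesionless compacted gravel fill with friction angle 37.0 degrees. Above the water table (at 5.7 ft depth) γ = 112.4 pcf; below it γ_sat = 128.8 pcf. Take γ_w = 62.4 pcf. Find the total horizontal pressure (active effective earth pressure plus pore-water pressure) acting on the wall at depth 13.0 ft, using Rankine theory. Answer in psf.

K_a = (1 − sin φ)/(1 + sin φ) = 0.2486.
γ' = 128.8 − 62.4 = 66.40 pcf.
Effective vertical stress at 13.0 ft: σ'_v = 112.4×5.7 + 66.40×7.30 = 1125 psf.
σ'_h = K_a σ'_v = 0.2486 × 1125 = 279.8 psf; u = γ_w × 7.30 = 455.5 psf.
Total σ_h = 279.8 + 455.5 = 735.3 psf.

735 psf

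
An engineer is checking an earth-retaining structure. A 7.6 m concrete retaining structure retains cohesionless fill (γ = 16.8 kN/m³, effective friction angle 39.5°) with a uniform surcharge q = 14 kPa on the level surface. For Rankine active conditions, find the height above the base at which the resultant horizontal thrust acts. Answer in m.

2.76 m

K_a = 0.2224.
Triangular part P₁ = ½K_aγH² = 107.9 at H/3 = 2.533 m; rectangular part P₂ = K_a q H = 23.67 at H/2 = 3.800 m.
ȳ = (P₁·2.533 + P₂·3.800)/(P₁+P₂) = 2.761 m.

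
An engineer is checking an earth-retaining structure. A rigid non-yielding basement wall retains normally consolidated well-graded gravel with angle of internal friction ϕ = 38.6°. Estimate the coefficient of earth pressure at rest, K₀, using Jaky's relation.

K₀ = 1 − sin φ' = 1 − sin 38.6° = 0.3761.

0.376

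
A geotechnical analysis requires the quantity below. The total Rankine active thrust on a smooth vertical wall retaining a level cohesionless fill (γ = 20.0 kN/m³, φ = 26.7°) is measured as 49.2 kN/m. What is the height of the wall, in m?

K_a = 0.3800. P_a = ½ K_a γ H² ⇒ H = √(2P_a/(K_a γ)).
H = √(2×49.2/(0.3800×20.0)) = 3.598 m.

3.60 m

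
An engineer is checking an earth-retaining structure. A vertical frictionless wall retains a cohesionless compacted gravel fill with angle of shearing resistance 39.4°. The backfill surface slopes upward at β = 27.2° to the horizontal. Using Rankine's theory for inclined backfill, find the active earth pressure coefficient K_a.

0.300

K_a = cos β · (cos β − √(cos²β − cos²φ)) / (cos β + √(cos²β − cos²φ)).
cos β = 0.8894, cos φ = 0.7727, √(cos²β − cos²φ) = 0.4404.
K_a = 0.8894 × (0.8894 − 0.4404)/(0.8894 + 0.4404) = 0.3003.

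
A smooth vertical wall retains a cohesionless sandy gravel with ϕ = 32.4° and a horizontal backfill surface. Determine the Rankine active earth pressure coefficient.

0.302

K_a = tan²(45° − φ/2) = tan²(28.80°) = 0.3022.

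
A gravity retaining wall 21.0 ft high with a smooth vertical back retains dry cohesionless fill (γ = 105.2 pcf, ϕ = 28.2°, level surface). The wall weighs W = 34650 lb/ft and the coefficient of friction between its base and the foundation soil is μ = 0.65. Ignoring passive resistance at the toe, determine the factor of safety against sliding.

2.71

K_a = tan²(45° − 28.2°/2) = 0.3582.
P_a = ½K_aγH² = 0.5×0.3582×105.2×21.0² = 8309 lb/ft, acting at H/3 = 7.000 ft above the base.
FS_sliding = μW / P_a = 0.65×34650 / 8309 = 2.711.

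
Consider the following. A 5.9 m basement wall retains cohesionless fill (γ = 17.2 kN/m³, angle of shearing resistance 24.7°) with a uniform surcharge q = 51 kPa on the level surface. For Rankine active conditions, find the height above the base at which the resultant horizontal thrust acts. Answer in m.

2.46 m

K_a = 0.4106.
Triangular part P₁ = ½K_aγH² = 122.9 at H/3 = 1.967 m; rectangular part P₂ = K_a q H = 123.5 at H/2 = 2.950 m.
ȳ = (P₁·1.967 + P₂·2.950)/(P₁+P₂) = 2.460 m.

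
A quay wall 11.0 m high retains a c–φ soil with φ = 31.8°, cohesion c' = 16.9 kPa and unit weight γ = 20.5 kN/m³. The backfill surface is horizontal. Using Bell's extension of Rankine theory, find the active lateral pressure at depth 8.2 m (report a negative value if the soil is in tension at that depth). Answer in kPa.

K_a = (1 − sin φ)/(1 + sin φ) = 0.3098.
σ_a = K_a γ z − 2c√K_a = 0.3098×20.5×8.2 − 2×16.9×0.5566 = 33.26 kPa.

33.3 kPa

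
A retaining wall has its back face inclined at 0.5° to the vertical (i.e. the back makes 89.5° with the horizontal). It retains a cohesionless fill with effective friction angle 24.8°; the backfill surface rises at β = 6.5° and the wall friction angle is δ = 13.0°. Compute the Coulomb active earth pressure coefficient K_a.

K_a = sin²(α+φ) / [sin²α · sin(α−δ) · (1 + √{sin(φ+δ)sin(φ−β) / (sin(α−δ)sin(α+β))})²].
With α = 89.5°, φ = 24.8°, δ = 13.0°, β = 6.5°: K_a = 0.4085.

0.409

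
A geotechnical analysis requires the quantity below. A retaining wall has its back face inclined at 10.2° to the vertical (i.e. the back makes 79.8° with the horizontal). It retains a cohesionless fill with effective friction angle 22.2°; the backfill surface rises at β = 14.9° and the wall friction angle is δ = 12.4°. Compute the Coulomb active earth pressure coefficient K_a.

0.653

K_a = sin²(α+φ) / [sin²α · sin(α−δ) · (1 + √{sin(φ+δ)sin(φ−β) / (sin(α−δ)sin(α+β))})²].
With α = 79.8°, φ = 22.2°, δ = 12.4°, β = 14.9°: K_a = 0.6530.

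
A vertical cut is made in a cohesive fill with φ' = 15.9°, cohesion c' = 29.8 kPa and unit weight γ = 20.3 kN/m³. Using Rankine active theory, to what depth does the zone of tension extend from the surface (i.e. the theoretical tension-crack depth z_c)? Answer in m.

3.89 m

K_a = tan²(45° − 15.9°/2) = 0.5699; √K_a = 0.7549.
The active pressure is zero where K_a γ z = 2c√K_a, so z_c = 2c/(γ√K_a) = 2×29.8/(20.3×0.7549) = 3.889 m.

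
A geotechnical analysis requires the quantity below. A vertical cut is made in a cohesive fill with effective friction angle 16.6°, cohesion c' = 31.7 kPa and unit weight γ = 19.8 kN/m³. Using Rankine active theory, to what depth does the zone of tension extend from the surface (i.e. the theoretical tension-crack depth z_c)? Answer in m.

4.30 m

K_a = tan²(45° − 16.6°/2) = 0.5556; √K_a = 0.7454.
The active pressure is zero where K_a γ z = 2c√K_a, so z_c = 2c/(γ√K_a) = 2×31.7/(19.8×0.7454) = 4.296 m.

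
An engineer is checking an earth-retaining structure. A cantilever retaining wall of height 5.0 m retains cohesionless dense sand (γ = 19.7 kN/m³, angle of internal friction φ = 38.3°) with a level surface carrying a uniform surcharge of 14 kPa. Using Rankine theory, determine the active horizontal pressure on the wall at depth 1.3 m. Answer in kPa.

K_a = (1 − sin φ)/(1 + sin φ) = 0.2347.
σ_v = γz + q = 19.7 × 1.3 + 14 = 39.61 kPa.
σ_h = K_a σ_v = 0.2347 × 39.61 = 9.298 kPa.

9.30 kPa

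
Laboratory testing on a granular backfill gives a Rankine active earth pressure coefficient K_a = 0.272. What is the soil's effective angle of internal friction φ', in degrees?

34.9°

K_a = tan²(45° − φ/2) ⇒ 45° − φ/2 = arctan(√0.272) = 27.54°.
φ = 2(45° − 27.54°) = 34.91°.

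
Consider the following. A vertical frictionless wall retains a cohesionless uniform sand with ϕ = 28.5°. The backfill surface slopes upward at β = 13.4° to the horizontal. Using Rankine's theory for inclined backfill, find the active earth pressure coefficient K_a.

0.389

K_a = cos β · (cos β − √(cos²β − cos²φ)) / (cos β + √(cos²β − cos²φ)).
cos β = 0.9728, cos φ = 0.8788, √(cos²β − cos²φ) = 0.4171.
K_a = 0.9728 × (0.9728 − 0.4171)/(0.9728 + 0.4171) = 0.3889.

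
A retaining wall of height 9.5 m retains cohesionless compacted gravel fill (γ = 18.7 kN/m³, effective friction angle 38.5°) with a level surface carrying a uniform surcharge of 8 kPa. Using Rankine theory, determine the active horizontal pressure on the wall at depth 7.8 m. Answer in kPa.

35.8 kPa

K_a = (1 − sin φ)/(1 + sin φ) = 0.2327.
σ_v = γz + q = 18.7 × 7.8 + 8 = 153.9 kPa.
σ_h = K_a σ_v = 0.2327 × 153.9 = 35.80 kPa.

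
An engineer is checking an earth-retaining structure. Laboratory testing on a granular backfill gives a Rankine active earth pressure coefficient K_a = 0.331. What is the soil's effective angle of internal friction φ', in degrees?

30.2°

K_a = tan²(45° − φ/2) ⇒ 45° − φ/2 = arctan(√0.331) = 29.91°.
φ = 2(45° − 29.91°) = 30.17°.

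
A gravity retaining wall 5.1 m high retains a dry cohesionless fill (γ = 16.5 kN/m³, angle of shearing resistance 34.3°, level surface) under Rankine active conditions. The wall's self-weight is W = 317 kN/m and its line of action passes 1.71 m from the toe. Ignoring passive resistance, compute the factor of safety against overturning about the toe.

K_a = tan²(45° − 34.3°/2) = 0.2792.
P_a = ½K_aγH² = 0.5×0.2792×16.5×5.1² = 59.90 kN/m, acting at H/3 = 1.700 m above the base.
Overturning moment M_o = P_a × H/3 = 59.90 × 1.700 = 101.8.
Resisting moment M_r = W × 1.71 = 317 × 1.71 = 542.1.
FS_overturning = M_r/M_o = 542.1/101.8 = 5.323.

5.32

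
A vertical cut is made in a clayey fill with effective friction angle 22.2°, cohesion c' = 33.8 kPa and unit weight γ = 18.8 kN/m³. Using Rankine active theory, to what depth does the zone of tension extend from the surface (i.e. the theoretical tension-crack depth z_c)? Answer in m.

K_a = tan²(45° − 22.2°/2) = 0.4515; √K_a = 0.6720.
The active pressure is zero where K_a γ z = 2c√K_a, so z_c = 2c/(γ√K_a) = 2×33.8/(18.8×0.6720) = 5.351 m.

5.35 m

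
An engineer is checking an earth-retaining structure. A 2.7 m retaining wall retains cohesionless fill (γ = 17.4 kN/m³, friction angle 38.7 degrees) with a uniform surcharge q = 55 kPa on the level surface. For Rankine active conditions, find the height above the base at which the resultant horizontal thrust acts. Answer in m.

K_a = 0.2306.
Triangular part P₁ = ½K_aγH² = 14.62 at H/3 = 0.9000 m; rectangular part P₂ = K_a q H = 34.24 at H/2 = 1.350 m.
ȳ = (P₁·0.9000 + P₂·1.350)/(P₁+P₂) = 1.215 m.

1.22 m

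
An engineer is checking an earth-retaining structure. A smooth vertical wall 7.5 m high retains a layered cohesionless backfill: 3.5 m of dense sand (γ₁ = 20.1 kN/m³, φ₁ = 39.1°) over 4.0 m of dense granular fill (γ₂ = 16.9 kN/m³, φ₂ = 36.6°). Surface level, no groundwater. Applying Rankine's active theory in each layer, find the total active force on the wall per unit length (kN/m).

133 kN/m

K_a1 = tan²(45°−39.1°/2) = 0.2265; K_a2 = tan²(45°−36.6°/2) = 0.2530.
Layer 1: σ at base = K_a1 γ₁ h₁ = 15.93 kPa; P₁ = ½×15.93×3.5 = 27.88.
Layer 2: σ_v at top = γ₁h₁ = 70.35; σ_h top = K_a2×70.35 = 17.80; σ_h base = K_a2×(70.35+16.9×4.0) = 34.90.
P₂ = ½(17.80+34.90)×4.0 = 105.4. Total P_a = 27.88+105.4 = 133.3 kN/m.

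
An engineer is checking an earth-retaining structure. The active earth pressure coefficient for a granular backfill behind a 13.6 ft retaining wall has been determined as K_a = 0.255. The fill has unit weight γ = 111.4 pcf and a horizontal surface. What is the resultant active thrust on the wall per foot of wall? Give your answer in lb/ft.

P = ½ K_a γ H² = 0.5 × 0.255 × 111.4 × 13.6² = 2627 lb/ft.

2630 lb/ft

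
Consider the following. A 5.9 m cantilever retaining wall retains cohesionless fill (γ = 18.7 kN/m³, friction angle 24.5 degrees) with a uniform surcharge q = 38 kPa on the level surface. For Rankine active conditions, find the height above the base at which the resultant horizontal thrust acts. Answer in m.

K_a = 0.4137.
Triangular part P₁ = ½K_aγH² = 134.7 at H/3 = 1.967 m; rectangular part P₂ = K_a q H = 92.76 at H/2 = 2.950 m.
ȳ = (P₁·1.967 + P₂·2.950)/(P₁+P₂) = 2.368 m.

2.37 m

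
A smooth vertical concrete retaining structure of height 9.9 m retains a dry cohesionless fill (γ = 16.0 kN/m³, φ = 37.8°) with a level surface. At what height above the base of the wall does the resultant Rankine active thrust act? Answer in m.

K_a = 0.2400.
The pressure distribution is triangular, so the resultant acts at H/3 above the base = 9.9/3 = 3.300 m.

3.30 m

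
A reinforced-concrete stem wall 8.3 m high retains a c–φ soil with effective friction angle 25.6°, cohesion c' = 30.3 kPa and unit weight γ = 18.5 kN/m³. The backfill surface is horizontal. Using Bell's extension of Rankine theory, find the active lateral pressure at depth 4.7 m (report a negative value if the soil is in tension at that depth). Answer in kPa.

-3.68 kPa

K_a = (1 − sin φ)/(1 + sin φ) = 0.3966.
σ_a = K_a γ z − 2c√K_a = 0.3966×18.5×4.7 − 2×30.3×0.6297 = -3.681 kPa.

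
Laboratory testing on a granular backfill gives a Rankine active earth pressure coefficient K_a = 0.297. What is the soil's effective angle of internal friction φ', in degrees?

32.8°

K_a = tan²(45° − φ/2) ⇒ 45° − φ/2 = arctan(√0.297) = 28.59°.
φ = 2(45° − 28.59°) = 32.82°.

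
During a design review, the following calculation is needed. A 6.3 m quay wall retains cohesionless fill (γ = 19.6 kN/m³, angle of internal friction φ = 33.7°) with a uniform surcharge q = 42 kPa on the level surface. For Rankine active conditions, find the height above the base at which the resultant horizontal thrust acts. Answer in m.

2.53 m

K_a = 0.2863.
Triangular part P₁ = ½K_aγH² = 111.4 at H/3 = 2.100 m; rectangular part P₂ = K_a q H = 75.76 at H/2 = 3.150 m.
ȳ = (P₁·2.100 + P₂·3.150)/(P₁+P₂) = 2.525 m.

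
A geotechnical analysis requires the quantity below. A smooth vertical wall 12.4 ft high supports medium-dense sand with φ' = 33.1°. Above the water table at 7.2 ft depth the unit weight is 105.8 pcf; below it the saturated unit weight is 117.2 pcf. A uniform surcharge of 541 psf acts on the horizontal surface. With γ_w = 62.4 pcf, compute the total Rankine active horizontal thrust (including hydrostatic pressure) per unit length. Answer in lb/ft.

5000 lb/ft

K_a = tan²(45° − φ/2) = 0.2936.
γ' = 117.2 − 62.4 = 54.80 pcf. h₂ = H − d_w = 5.2 ft.
σ'_h: at surface K_a·q = 158.8; at WT K_a(q+γd_w) = 382.5; at base K_a(q+γd_w+γ'h₂) = 466.1 psf.
P₁ = ½(158.8+382.5)×7.2 = 1949; P₂ = ½(382.5+466.1)×5.2 = 2206; P_w = ½γ_w h₂² = 843.6.
Total = 1949+2206+843.6 = 4999 lb/ft.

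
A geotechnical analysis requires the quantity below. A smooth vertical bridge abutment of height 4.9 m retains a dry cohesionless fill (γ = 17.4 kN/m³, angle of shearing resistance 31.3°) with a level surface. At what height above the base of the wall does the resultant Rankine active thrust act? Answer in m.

1.63 m

K_a = 0.3162.
The pressure distribution is triangular, so the resultant acts at H/3 above the base = 4.9/3 = 1.633 m.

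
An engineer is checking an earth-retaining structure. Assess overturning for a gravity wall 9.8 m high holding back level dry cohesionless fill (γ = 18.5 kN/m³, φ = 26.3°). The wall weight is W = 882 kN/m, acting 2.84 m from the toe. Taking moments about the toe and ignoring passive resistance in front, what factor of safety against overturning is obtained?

2.24

K_a = tan²(45° − 26.3°/2) = 0.3859.
P_a = ½K_aγH² = 0.5×0.3859×18.5×9.8² = 342.9 kN/m, acting at H/3 = 3.267 m above the base.
Overturning moment M_o = P_a × H/3 = 342.9 × 3.267 = 1120.
Resisting moment M_r = W × 2.84 = 882 × 2.84 = 2505.
FS_overturning = M_r/M_o = 2505/1120 = 2.237.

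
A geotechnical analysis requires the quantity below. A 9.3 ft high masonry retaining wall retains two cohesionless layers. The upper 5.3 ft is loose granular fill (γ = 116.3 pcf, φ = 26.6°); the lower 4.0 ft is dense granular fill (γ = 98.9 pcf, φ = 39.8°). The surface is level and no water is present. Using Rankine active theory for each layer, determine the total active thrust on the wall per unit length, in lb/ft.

1340 lb/ft

K_a1 = tan²(45°−26.6°/2) = 0.3814; K_a2 = tan²(45°−39.8°/2) = 0.2194.
Layer 1: σ at base = K_a1 γ₁ h₁ = 235.1 psf; P₁ = ½×235.1×5.3 = 623.1.
Layer 2: σ_v at top = γ₁h₁ = 616.4; σ_h top = K_a2×616.4 = 135.3; σ_h base = K_a2×(616.4+98.9×4.0) = 222.1.
P₂ = ½(135.3+222.1)×4.0 = 714.6. Total P_a = 623.1+714.6 = 1338 lb/ft.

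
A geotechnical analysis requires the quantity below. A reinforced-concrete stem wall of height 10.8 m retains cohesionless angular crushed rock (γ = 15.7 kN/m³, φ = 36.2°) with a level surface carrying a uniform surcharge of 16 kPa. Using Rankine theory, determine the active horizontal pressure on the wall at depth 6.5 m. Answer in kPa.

K_a = (1 − sin φ)/(1 + sin φ) = 0.2574.
σ_v = γz + q = 15.7 × 6.5 + 16 = 118.0 kPa.
σ_h = K_a σ_v = 0.2574 × 118.0 = 30.38 kPa.

30.4 kPa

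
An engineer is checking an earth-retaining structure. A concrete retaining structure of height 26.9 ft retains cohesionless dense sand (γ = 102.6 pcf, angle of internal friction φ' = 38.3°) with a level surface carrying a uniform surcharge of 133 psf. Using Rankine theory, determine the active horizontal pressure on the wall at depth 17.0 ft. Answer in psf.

441 psf

K_a = (1 − sin φ)/(1 + sin φ) = 0.2347.
σ_v = γz + q = 102.6 × 17.0 + 133 = 1877 psf.
σ_h = K_a σ_v = 0.2347 × 1877 = 440.6 psf.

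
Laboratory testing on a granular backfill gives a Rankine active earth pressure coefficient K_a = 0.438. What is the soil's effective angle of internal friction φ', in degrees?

23.0°

K_a = tan²(45° − φ/2) ⇒ 45° − φ/2 = arctan(√0.438) = 33.50°.
φ = 2(45° − 33.50°) = 23.01°.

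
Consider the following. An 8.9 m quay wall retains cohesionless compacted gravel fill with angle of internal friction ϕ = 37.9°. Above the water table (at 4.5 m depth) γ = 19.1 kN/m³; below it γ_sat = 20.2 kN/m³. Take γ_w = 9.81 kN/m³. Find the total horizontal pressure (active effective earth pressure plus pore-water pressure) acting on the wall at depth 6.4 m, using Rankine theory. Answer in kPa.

K_a = (1 − sin φ)/(1 + sin φ) = 0.2389.
γ' = 20.2 − 9.81 = 10.39 kN/m³.
Effective vertical stress at 6.4 m: σ'_v = 19.1×4.5 + 10.39×1.90 = 105.7 kPa.
σ'_h = K_a σ'_v = 0.2389 × 105.7 = 25.25 kPa; u = γ_w × 1.90 = 18.64 kPa.
Total σ_h = 25.25 + 18.64 = 43.89 kPa.

43.9 kPa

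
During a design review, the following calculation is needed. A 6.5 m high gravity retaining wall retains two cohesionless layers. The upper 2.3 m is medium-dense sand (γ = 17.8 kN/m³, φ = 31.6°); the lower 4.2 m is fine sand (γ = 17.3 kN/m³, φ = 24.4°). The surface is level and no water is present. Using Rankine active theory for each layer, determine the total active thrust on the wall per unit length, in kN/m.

K_a1 = tan²(45°−31.6°/2) = 0.3123; K_a2 = tan²(45°−24.4°/2) = 0.4153.
Layer 1: σ at base = K_a1 γ₁ h₁ = 12.79 kPa; P₁ = ½×12.79×2.3 = 14.71.
Layer 2: σ_v at top = γ₁h₁ = 40.94; σ_h top = K_a2×40.94 = 17.00; σ_h base = K_a2×(40.94+17.3×4.2) = 47.18.
P₂ = ½(17.00+47.18)×4.2 = 134.8. Total P_a = 14.71+134.8 = 149.5 kN/m.

149 kN/m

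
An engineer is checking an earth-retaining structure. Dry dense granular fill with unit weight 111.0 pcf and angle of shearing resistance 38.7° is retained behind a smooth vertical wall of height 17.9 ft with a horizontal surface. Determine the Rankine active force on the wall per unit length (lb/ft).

K_a = tan²(45° − φ/2) = 0.2306.
P_a = ½ K_a γ H² = 0.5 × 0.2306 × 111.0 × 17.9² = 4100 lb/ft.

4100 lb/ft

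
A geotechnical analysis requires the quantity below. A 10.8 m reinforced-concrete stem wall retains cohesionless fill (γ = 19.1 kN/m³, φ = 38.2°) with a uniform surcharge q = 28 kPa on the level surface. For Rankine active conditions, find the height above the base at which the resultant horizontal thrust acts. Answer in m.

3.98 m

K_a = 0.2358.
Triangular part P₁ = ½K_aγH² = 262.6 at H/3 = 3.600 m; rectangular part P₂ = K_a q H = 71.30 at H/2 = 5.400 m.
ȳ = (P₁·3.600 + P₂·5.400)/(P₁+P₂) = 3.984 m.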